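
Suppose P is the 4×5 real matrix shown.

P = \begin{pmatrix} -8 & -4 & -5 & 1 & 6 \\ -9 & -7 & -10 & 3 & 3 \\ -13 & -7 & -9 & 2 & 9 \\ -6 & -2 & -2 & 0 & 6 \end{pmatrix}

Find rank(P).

Row reduce to echelon form.
R2 ← R2 − (9/8)·R1: [0, -5/2, -35/8, 15/8, -15/4]
R3 ← R3 − (13/8)·R1: [0, -1/2, -7/8, 3/8, -3/4]
R4 ← R4 − (3/4)·R1: [0, 1, 7/4, -3/4, 3/2]
R3 ← R3 − (1/5)·R2: [0, 0, 0, 0, 0]
R4 ← R4 + (2/5)·R2: [0, 0, 0, 0, 0]
Echelon form has 2 nonzero rows, so rank(P) = 2.

2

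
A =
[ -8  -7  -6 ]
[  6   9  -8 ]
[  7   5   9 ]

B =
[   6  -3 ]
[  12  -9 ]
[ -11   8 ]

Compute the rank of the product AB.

2

First compute AB:
[[-66,  39],
 [232, -163],
 [  3,   6]]
Now row reduce the product.
R2 ← R2 + (116/33)·R1: [0, -285/11]
R3 ← R3 + (1/22)·R1: [0, 171/22]
R3 ← R3 + (3/10)·R2: [0, 0]
2 nonzero rows, so rank(AB) = 2.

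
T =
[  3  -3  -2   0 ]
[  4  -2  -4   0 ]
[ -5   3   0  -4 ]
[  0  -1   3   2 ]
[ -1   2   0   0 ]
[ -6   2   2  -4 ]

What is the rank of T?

3

Row reduce to echelon form.
R2 ← R2 − (4/3)·R1: [0, 2, -4/3, 0]
R3 ← R3 + (5/3)·R1: [0, -2, -10/3, -4]
R5 ← R5 + (1/3)·R1: [0, 1, -2/3, 0]
R6 ← R6 + (2)·R1: [0, -4, -2, -4]
R3 ← R3 + R2: [0, 0, -14/3, -4]
R4 ← R4 + (1/2)·R2: [0, 0, 7/3, 2]
R5 ← R5 − (1/2)·R2: [0, 0, 0, 0]
R6 ← R6 + (2)·R2: [0, 0, -14/3, -4]
R4 ← R4 + (1/2)·R3: [0, 0, 0, 0]
R6 ← R6 − R3: [0, 0, 0, 0]
Echelon form has 3 nonzero rows, so rank(T) = 3.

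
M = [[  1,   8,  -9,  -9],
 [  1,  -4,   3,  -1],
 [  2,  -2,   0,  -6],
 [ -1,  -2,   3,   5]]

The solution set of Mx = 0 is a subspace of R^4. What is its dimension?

2

Row reduce to echelon form.
R2 ← R2 − R1: [0, -12, 12, 8]
R3 ← R3 − (2)·R1: [0, -18, 18, 12]
R4 ← R4 + R1: [0, 6, -6, -4]
R3 ← R3 − (3/2)·R2: [0, 0, 0, 0]
R4 ← R4 + (1/2)·R2: [0, 0, 0, 0]
2 nonzero rows, so rank(M) = 2.
M has 4 columns; by rank–nullity, nullity = 4 − 2 = 2.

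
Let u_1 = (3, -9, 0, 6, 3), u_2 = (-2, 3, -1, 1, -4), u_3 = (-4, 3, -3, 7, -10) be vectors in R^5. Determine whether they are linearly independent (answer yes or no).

no

Form the matrix with these vectors as rows and row reduce.
R2 ← R2 + (2/3)·R1: [0, -3, -1, 5, -2]
R3 ← R3 + (4/3)·R1: [0, -9, -3, 15, -6]
R3 ← R3 − (3)·R2: [0, 0, 0, 0, 0]
2 nonzero rows, so the 3 vectors span a space of dimension 2.
Since 2 < 3, the vectors are linearly dependent.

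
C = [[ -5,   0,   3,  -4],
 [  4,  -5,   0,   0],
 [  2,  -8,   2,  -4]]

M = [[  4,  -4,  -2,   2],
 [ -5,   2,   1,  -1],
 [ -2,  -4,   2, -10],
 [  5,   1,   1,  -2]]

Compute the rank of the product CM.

3

First compute CM:
[[-46,   4,  12, -32],
 [ 41, -26, -13,  13],
 [ 24, -36, -12,   0]]
Now row reduce the product.
R2 ← R2 + (41/46)·R1: [0, -516/23, -53/23, -357/23]
R3 ← R3 + (12/23)·R1: [0, -780/23, -132/23, -384/23]
R3 ← R3 − (65/43)·R2: [0, 0, -97/43, 291/43]
3 nonzero rows, so rank(CM) = 3.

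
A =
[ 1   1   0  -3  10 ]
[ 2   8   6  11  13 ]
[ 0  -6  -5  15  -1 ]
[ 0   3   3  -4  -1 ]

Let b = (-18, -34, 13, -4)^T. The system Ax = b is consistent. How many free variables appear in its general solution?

1

Row reduce the augmented matrix [A | b].
R2 ← R2 − (2)·R1: [0, 6, 6, 17, -7, 2]
R3 ← R3 + R2: [0, 0, 1, 32, -8, 15]
R4 ← R4 − (1/2)·R2: [0, 0, 0, -25/2, 5/2, -5]
The echelon form has 4 nonzero rows, and every pivot lies in the first 5 columns, so rank(A) = rank([A|b]) = 4.
The system is consistent.
Free variables = (unknowns) − (rank) = 5 − 4 = 1.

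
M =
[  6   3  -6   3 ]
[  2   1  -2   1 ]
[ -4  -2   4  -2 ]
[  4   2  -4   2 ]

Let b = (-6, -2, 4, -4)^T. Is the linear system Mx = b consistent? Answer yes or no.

yes

Row reduce the augmented matrix [M | b].
R2 ← R2 − (1/3)·R1: [0, 0, 0, 0, 0]
R3 ← R3 + (2/3)·R1: [0, 0, 0, 0, 0]
R4 ← R4 − (2/3)·R1: [0, 0, 0, 0, 0]
The echelon form has 1 nonzero rows, and every pivot lies in the first 4 columns, so rank(M) = rank([M|b]) = 1.
The system is consistent.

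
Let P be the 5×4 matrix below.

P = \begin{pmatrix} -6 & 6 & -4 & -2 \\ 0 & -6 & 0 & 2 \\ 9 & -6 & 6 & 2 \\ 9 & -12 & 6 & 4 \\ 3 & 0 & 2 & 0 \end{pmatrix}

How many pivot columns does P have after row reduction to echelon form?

Row reduce to echelon form.
R3 ← R3 + (3/2)·R1: [0, 3, 0, -1]
R4 ← R4 + (3/2)·R1: [0, -3, 0, 1]
R5 ← R5 + (1/2)·R1: [0, 3, 0, -1]
R3 ← R3 + (1/2)·R2: [0, 0, 0, 0]
R4 ← R4 − (1/2)·R2: [0, 0, 0, 0]
R5 ← R5 + (1/2)·R2: [0, 0, 0, 0]
Echelon form has 2 nonzero rows, so rank(P) = 2.
Each nonzero row contributes one pivot column: 2 pivot columns.

2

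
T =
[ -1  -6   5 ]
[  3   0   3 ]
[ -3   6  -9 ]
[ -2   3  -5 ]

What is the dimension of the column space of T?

2

Row reduce to echelon form.
R2 ← R2 + (3)·R1: [0, -18, 18]
R3 ← R3 − (3)·R1: [0, 24, -24]
R4 ← R4 − (2)·R1: [0, 15, -15]
R3 ← R3 + (4/3)·R2: [0, 0, 0]
R4 ← R4 + (5/6)·R2: [0, 0, 0]
Echelon form has 2 nonzero rows, so rank(T) = 2.
The column space has dimension equal to the rank: 2.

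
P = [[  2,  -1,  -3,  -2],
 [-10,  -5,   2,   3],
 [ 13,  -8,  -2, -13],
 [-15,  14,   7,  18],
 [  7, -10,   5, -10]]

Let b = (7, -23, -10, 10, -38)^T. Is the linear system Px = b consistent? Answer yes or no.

yes

Row reduce the augmented matrix [P | b].
R2 ← R2 + (5)·R1: [0, -10, -13, -7, 12]
R3 ← R3 − (13/2)·R1: [0, -3/2, 35/2, 0, -111/2]
R4 ← R4 + (15/2)·R1: [0, 13/2, -31/2, 3, 125/2]
R5 ← R5 − (7/2)·R1: [0, -13/2, 31/2, -3, -125/2]
R3 ← R3 − (3/20)·R2: [0, 0, 389/20, 21/20, -573/10]
R4 ← R4 + (13/20)·R2: [0, 0, -479/20, -31/20, 703/10]
R5 ← R5 − (13/20)·R2: [0, 0, 479/20, 31/20, -703/10]
R4 ← R4 + (479/389)·R3: [0, 0, 0, -100/389, -100/389]
R5 ← R5 − (479/389)·R3: [0, 0, 0, 100/389, 100/389]
R5 ← R5 + R4: [0, 0, 0, 0, 0]
The echelon form has 4 nonzero rows, and every pivot lies in the first 4 columns, so rank(P) = rank([P|b]) = 4.
The system is consistent.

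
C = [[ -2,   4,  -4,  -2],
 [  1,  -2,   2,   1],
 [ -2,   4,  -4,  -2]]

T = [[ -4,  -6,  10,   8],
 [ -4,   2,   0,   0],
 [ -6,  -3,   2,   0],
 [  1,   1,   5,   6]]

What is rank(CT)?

1

First compute CT:
[[ 14,  30, -38, -28],
 [ -7, -15,  19,  14],
 [ 14,  30, -38, -28]]
Now row reduce the product.
R2 ← R2 + (1/2)·R1: [0, 0, 0, 0]
R3 ← R3 − R1: [0, 0, 0, 0]
1 nonzero row, so rank(CT) = 1.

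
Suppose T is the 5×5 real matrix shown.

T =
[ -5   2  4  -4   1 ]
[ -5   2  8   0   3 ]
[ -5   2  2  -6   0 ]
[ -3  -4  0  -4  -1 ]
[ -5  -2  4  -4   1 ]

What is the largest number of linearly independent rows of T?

Row reduce to echelon form.
R2 ← R2 − R1: [0, 0, 4, 4, 2]
R3 ← R3 − R1: [0, 0, -2, -2, -1]
R4 ← R4 − (3/5)·R1: [0, -26/5, -12/5, -8/5, -8/5]
R5 ← R5 − R1: [0, -4, 0, 0, 0]
Swap R2 ↔ R4
R5 ← R5 − (10/13)·R2: [0, 0, 24/13, 16/13, 16/13]
R4 ← R4 + (2)·R3: [0, 0, 0, 0, 0]
R5 ← R5 + (12/13)·R3: [0, 0, 0, -8/13, 4/13]
Swap R4 ↔ R5
Echelon form has 4 nonzero rows, so rank(T) = 4.
The rank gives the maximum number of linearly independent rows: 4.

4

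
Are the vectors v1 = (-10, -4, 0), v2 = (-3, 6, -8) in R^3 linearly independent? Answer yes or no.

Form the matrix with these vectors as rows and row reduce.
R2 ← R2 − (3/10)·R1: [0, 36/5, -8]
2 nonzero rows, so the 2 vectors span a space of dimension 2.
Since 2 = 2, the vectors are linearly independent.

yes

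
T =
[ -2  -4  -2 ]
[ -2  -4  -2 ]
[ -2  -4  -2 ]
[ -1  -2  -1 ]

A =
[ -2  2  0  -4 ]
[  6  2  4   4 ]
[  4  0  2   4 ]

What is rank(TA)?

First compute TA:
[[-28, -12, -20, -16],
 [-28, -12, -20, -16],
 [-28, -12, -20, -16],
 [-14,  -6, -10,  -8]]
Now row reduce the product.
R2 ← R2 − R1: [0, 0, 0, 0]
R3 ← R3 − R1: [0, 0, 0, 0]
R4 ← R4 − (1/2)·R1: [0, 0, 0, 0]
1 nonzero row, so rank(TA) = 1.

1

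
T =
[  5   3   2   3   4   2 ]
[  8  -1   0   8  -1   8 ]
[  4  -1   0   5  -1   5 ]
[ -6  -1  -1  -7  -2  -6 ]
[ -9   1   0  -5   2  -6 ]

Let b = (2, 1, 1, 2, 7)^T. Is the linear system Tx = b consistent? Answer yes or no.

Row reduce the augmented matrix [T | b].
R2 ← R2 − (8/5)·R1: [0, -29/5, -16/5, 16/5, -37/5, 24/5, -11/5]
R3 ← R3 − (4/5)·R1: [0, -17/5, -8/5, 13/5, -21/5, 17/5, -3/5]
R4 ← R4 + (6/5)·R1: [0, 13/5, 7/5, -17/5, 14/5, -18/5, 22/5]
R5 ← R5 + (9/5)·R1: [0, 32/5, 18/5, 2/5, 46/5, -12/5, 53/5]
R3 ← R3 − (17/29)·R2: [0, 0, 8/29, 21/29, 4/29, 17/29, 20/29]
R4 ← R4 + (13/29)·R2: [0, 0, -1/29, -57/29, -15/29, -42/29, 99/29]
R5 ← R5 + (32/29)·R2: [0, 0, 2/29, 114/29, 30/29, 84/29, 237/29]
R4 ← R4 + (1/8)·R3: [0, 0, 0, -15/8, -1/2, -11/8, 7/2]
R5 ← R5 − (1/4)·R3: [0, 0, 0, 15/4, 1, 11/4, 8]
R5 ← R5 + (2)·R4: [0, 0, 0, 0, 0, 0, 15]
The echelon form has 5 nonzero rows; the last pivot sits in the augmented column, so rank(T) = 4 but rank([T|b]) = 5.
Since the ranks differ, the system is inconsistent.

no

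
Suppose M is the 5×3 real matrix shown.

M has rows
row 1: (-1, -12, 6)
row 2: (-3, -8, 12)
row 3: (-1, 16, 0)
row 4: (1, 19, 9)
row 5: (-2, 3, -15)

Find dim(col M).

3

Row reduce to echelon form.
R2 ← R2 − (3)·R1: [0, 28, -6]
R3 ← R3 − R1: [0, 28, -6]
R4 ← R4 + R1: [0, 7, 15]
R5 ← R5 − (2)·R1: [0, 27, -27]
R3 ← R3 − R2: [0, 0, 0]
R4 ← R4 − (1/4)·R2: [0, 0, 33/2]
R5 ← R5 − (27/28)·R2: [0, 0, -297/14]
Swap R3 ↔ R4
R5 ← R5 + (9/7)·R3: [0, 0, 0]
Echelon form has 3 nonzero rows, so rank(M) = 3.
The column space has dimension equal to the rank: 3.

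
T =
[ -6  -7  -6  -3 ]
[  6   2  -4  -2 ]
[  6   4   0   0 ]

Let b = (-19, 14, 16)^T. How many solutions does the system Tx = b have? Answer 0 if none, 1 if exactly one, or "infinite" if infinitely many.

Row reduce the augmented matrix [T | b].
R2 ← R2 + R1: [0, -5, -10, -5, -5]
R3 ← R3 + R1: [0, -3, -6, -3, -3]
R3 ← R3 − (3/5)·R2: [0, 0, 0, 0, 0]
The echelon form has 2 nonzero rows, and every pivot lies in the first 4 columns, so rank(T) = rank([T|b]) = 2.
The system is consistent.
rank = 2 < 4 unknowns, so there are infinitely many solutions.

infinite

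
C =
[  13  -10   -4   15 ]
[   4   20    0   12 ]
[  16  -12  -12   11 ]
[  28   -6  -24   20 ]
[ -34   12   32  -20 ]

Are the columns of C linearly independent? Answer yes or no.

Row reduce C to echelon form.
R2 ← R2 − (4/13)·R1: [0, 300/13, 16/13, 96/13]
R3 ← R3 − (16/13)·R1: [0, 4/13, -92/13, -97/13]
R4 ← R4 − (28/13)·R1: [0, 202/13, -200/13, -160/13]
R5 ← R5 + (34/13)·R1: [0, -184/13, 280/13, 250/13]
R3 ← R3 − (1/75)·R2: [0, 0, -532/75, -189/25]
R4 ← R4 − (101/150)·R2: [0, 0, -1216/75, -432/25]
R5 ← R5 + (46/75)·R2: [0, 0, 1672/75, 594/25]
R4 ← R4 − (16/7)·R3: [0, 0, 0, 0]
R5 ← R5 + (22/7)·R3: [0, 0, 0, 0]
3 pivots among 4 columns.
Only 3 < 4 pivot columns, so the columns are linearly dependent.

no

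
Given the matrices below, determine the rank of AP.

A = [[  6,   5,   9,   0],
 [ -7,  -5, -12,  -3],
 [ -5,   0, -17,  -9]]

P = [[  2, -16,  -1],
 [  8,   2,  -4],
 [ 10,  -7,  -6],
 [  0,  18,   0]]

3

First compute AP:
[[142, -149, -80],
 [-174, 132,  99],
 [-180,  37, 107]]
Now row reduce the product.
R2 ← R2 + (87/71)·R1: [0, -3591/71, 69/71]
R3 ← R3 + (90/71)·R1: [0, -10783/71, 397/71]
R3 ← R3 − (10783/3591)·R2: [0, 0, 3200/1197]
3 nonzero rows, so rank(AP) = 3.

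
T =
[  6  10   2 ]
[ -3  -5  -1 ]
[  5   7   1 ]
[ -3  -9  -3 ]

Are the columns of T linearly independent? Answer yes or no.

no

Row reduce T to echelon form.
R2 ← R2 + (1/2)·R1: [0, 0, 0]
R3 ← R3 − (5/6)·R1: [0, -4/3, -2/3]
R4 ← R4 + (1/2)·R1: [0, -4, -2]
Swap R2 ↔ R3
R4 ← R4 − (3)·R2: [0, 0, 0]
2 pivots among 3 columns.
Only 2 < 3 pivot columns, so the columns are linearly dependent.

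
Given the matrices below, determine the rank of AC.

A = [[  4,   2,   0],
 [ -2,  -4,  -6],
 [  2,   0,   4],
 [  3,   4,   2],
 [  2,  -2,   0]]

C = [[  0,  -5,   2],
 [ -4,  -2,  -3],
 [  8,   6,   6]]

3

First compute AC:
[[ -8, -24,   2],
 [-32, -18, -28],
 [ 32,  14,  28],
 [  0, -11,   6],
 [  8,  -6,  10]]
Now row reduce the product.
R2 ← R2 − (4)·R1: [0, 78, -36]
R3 ← R3 + (4)·R1: [0, -82, 36]
R5 ← R5 + R1: [0, -30, 12]
R3 ← R3 + (41/39)·R2: [0, 0, -24/13]
R4 ← R4 + (11/78)·R2: [0, 0, 12/13]
R5 ← R5 + (5/13)·R2: [0, 0, -24/13]
R4 ← R4 + (1/2)·R3: [0, 0, 0]
R5 ← R5 − R3: [0, 0, 0]
3 nonzero rows, so rank(AC) = 3.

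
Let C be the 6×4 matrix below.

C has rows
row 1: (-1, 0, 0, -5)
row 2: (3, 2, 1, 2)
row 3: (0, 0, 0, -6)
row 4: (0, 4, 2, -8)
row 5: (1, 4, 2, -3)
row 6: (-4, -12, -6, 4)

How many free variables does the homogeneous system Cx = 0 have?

Row reduce to echelon form.
R2 ← R2 + (3)·R1: [0, 2, 1, -13]
R5 ← R5 + R1: [0, 4, 2, -8]
R6 ← R6 − (4)·R1: [0, -12, -6, 24]
R4 ← R4 − (2)·R2: [0, 0, 0, 18]
R5 ← R5 − (2)·R2: [0, 0, 0, 18]
R6 ← R6 + (6)·R2: [0, 0, 0, -54]
R4 ← R4 + (3)·R3: [0, 0, 0, 0]
R5 ← R5 + (3)·R3: [0, 0, 0, 0]
R6 ← R6 − (9)·R3: [0, 0, 0, 0]
3 nonzero rows, so rank(C) = 3.
C has 4 columns; by rank–nullity, nullity = 4 − 3 = 1.

1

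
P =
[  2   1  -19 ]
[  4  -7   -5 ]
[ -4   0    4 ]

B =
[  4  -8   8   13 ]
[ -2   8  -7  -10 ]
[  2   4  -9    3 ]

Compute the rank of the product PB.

First compute PB:
[[-32, -84, 180, -41],
 [ 20, -108, 126, 107],
 [ -8,  48, -68, -40]]
Now row reduce the product.
R2 ← R2 + (5/8)·R1: [0, -321/2, 477/2, 651/8]
R3 ← R3 − (1/4)·R1: [0, 69, -113, -119/4]
R3 ← R3 + (46/107)·R2: [0, 0, -1120/107, 560/107]
3 nonzero rows, so rank(PB) = 3.

3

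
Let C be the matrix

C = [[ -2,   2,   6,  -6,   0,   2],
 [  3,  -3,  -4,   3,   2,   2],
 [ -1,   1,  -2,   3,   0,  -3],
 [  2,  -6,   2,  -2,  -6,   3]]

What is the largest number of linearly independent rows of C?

4

Row reduce to echelon form.
R2 ← R2 + (3/2)·R1: [0, 0, 5, -6, 2, 5]
R3 ← R3 − (1/2)·R1: [0, 0, -5, 6, 0, -4]
R4 ← R4 + R1: [0, -4, 8, -8, -6, 5]
Swap R2 ↔ R4
R4 ← R4 + R3: [0, 0, 0, 0, 2, 1]
Echelon form has 4 nonzero rows, so rank(C) = 4.
The rank gives the maximum number of linearly independent rows: 4.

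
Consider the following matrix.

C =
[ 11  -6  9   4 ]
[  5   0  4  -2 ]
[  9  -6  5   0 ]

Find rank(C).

3

Row reduce to echelon form.
R2 ← R2 − (5/11)·R1: [0, 30/11, -1/11, -42/11]
R3 ← R3 − (9/11)·R1: [0, -12/11, -26/11, -36/11]
R3 ← R3 + (2/5)·R2: [0, 0, -12/5, -24/5]
Echelon form has 3 nonzero rows, so rank(C) = 3.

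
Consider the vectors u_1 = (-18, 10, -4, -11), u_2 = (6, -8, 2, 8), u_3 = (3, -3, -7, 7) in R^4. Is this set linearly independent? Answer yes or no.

yes

Form the matrix with these vectors as rows and row reduce.
R2 ← R2 + (1/3)·R1: [0, -14/3, 2/3, 13/3]
R3 ← R3 + (1/6)·R1: [0, -4/3, -23/3, 31/6]
R3 ← R3 − (2/7)·R2: [0, 0, -55/7, 55/14]
3 nonzero rows, so the 3 vectors span a space of dimension 3.
Since 3 = 3, the vectors are linearly independent.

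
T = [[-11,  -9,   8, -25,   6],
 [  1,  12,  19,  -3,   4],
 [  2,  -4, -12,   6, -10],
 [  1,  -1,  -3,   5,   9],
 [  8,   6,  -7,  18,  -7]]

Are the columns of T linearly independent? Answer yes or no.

no

Row reduce T to echelon form.
R2 ← R2 + (1/11)·R1: [0, 123/11, 217/11, -58/11, 50/11]
R3 ← R3 + (2/11)·R1: [0, -62/11, -116/11, 16/11, -98/11]
R4 ← R4 + (1/11)·R1: [0, -20/11, -25/11, 30/11, 105/11]
R5 ← R5 + (8/11)·R1: [0, -6/11, -13/11, -2/11, -29/11]
R3 ← R3 + (62/123)·R2: [0, 0, -74/123, -148/123, -814/123]
R4 ← R4 + (20/123)·R2: [0, 0, 115/123, 230/123, 1265/123]
R5 ← R5 + (2/41)·R2: [0, 0, -9/41, -18/41, -99/41]
R4 ← R4 + (115/74)·R3: [0, 0, 0, 0, 0]
R5 ← R5 − (27/74)·R3: [0, 0, 0, 0, 0]
3 pivots among 5 columns.
Only 3 < 5 pivot columns, so the columns are linearly dependent.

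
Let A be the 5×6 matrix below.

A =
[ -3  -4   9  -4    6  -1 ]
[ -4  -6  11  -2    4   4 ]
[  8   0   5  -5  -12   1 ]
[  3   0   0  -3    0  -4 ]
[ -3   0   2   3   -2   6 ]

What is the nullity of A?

1

Row reduce to echelon form.
R2 ← R2 − (4/3)·R1: [0, -2/3, -1, 10/3, -4, 16/3]
R3 ← R3 + (8/3)·R1: [0, -32/3, 29, -47/3, 4, -5/3]
R4 ← R4 + R1: [0, -4, 9, -7, 6, -5]
R5 ← R5 − R1: [0, 4, -7, 7, -8, 7]
R3 ← R3 − (16)·R2: [0, 0, 45, -69, 68, -87]
R4 ← R4 − (6)·R2: [0, 0, 15, -27, 30, -37]
R5 ← R5 + (6)·R2: [0, 0, -13, 27, -32, 39]
R4 ← R4 − (1/3)·R3: [0, 0, 0, -4, 22/3, -8]
R5 ← R5 + (13/45)·R3: [0, 0, 0, 106/15, -556/45, 208/15]
R5 ← R5 + (53/30)·R4: [0, 0, 0, 0, 3/5, -4/15]
5 nonzero rows, so rank(A) = 5.
A has 6 columns; by rank–nullity, nullity = 6 − 5 = 1.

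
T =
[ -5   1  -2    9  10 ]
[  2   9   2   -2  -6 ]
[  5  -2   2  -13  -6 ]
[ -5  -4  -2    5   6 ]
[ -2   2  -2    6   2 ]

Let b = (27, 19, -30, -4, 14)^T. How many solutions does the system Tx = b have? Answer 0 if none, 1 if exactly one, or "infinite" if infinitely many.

Row reduce the augmented matrix [T | b].
R2 ← R2 + (2/5)·R1: [0, 47/5, 6/5, 8/5, -2, 149/5]
R3 ← R3 + R1: [0, -1, 0, -4, 4, -3]
R4 ← R4 − R1: [0, -5, 0, -4, -4, -31]
R5 ← R5 − (2/5)·R1: [0, 8/5, -6/5, 12/5, -2, 16/5]
R3 ← R3 + (5/47)·R2: [0, 0, 6/47, -180/47, 178/47, 8/47]
R4 ← R4 + (25/47)·R2: [0, 0, 30/47, -148/47, -238/47, -712/47]
R5 ← R5 − (8/47)·R2: [0, 0, -66/47, 100/47, -78/47, -88/47]
R4 ← R4 − (5)·R3: [0, 0, 0, 16, -24, -16]
R5 ← R5 + (11)·R3: [0, 0, 0, -40, 40, 0]
R5 ← R5 + (5/2)·R4: [0, 0, 0, 0, -20, -40]
The echelon form has 5 nonzero rows, and every pivot lies in the first 5 columns, so rank(T) = rank([T|b]) = 5.
The system is consistent.
rank = 5 = number of unknowns, so the solution is unique.

1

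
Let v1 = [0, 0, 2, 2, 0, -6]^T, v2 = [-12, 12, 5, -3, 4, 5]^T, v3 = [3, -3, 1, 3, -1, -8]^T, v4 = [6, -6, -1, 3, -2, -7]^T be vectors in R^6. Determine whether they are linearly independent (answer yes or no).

Form the matrix with these vectors as rows and row reduce.
Swap R1 ↔ R2
R3 ← R3 + (1/4)·R1: [0, 0, 9/4, 9/4, 0, -27/4]
R4 ← R4 + (1/2)·R1: [0, 0, 3/2, 3/2, 0, -9/2]
R3 ← R3 − (9/8)·R2: [0, 0, 0, 0, 0, 0]
R4 ← R4 − (3/4)·R2: [0, 0, 0, 0, 0, 0]
2 nonzero rows, so the 4 vectors span a space of dimension 2.
Since 2 < 4, the vectors are linearly dependent.

no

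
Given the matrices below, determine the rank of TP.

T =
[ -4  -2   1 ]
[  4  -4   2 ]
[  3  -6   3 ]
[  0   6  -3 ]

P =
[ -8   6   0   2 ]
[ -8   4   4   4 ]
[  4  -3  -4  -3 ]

First compute TP:
[[ 52, -35, -12, -19],
 [  8,   2, -24, -14],
 [ 36, -15, -36, -27],
 [-60,  33,  36,  33]]
Now row reduce the product.
R2 ← R2 − (2/13)·R1: [0, 96/13, -288/13, -144/13]
R3 ← R3 − (9/13)·R1: [0, 120/13, -360/13, -180/13]
R4 ← R4 + (15/13)·R1: [0, -96/13, 288/13, 144/13]
R3 ← R3 − (5/4)·R2: [0, 0, 0, 0]
R4 ← R4 + R2: [0, 0, 0, 0]
2 nonzero rows, so rank(TP) = 2.

2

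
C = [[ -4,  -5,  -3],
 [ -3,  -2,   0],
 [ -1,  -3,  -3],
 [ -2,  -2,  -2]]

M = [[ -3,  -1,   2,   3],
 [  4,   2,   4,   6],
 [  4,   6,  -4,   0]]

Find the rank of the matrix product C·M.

First compute CM:
[[-20, -24, -16, -42],
 [  1,  -1, -14, -21],
 [-21, -23,  -2, -21],
 [-10, -14,  -4, -18]]
Now row reduce the product.
R2 ← R2 + (1/20)·R1: [0, -11/5, -74/5, -231/10]
R3 ← R3 − (21/20)·R1: [0, 11/5, 74/5, 231/10]
R4 ← R4 − (1/2)·R1: [0, -2, 4, 3]
R3 ← R3 + R2: [0, 0, 0, 0]
R4 ← R4 − (10/11)·R2: [0, 0, 192/11, 24]
Swap R3 ↔ R4
3 nonzero rows, so rank(CM) = 3.

3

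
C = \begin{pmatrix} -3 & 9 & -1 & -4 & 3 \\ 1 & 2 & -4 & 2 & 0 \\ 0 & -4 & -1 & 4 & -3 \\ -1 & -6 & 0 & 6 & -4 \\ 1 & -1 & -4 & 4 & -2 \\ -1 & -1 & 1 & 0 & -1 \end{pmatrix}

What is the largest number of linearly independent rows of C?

4

Row reduce to echelon form.
R2 ← R2 + (1/3)·R1: [0, 5, -13/3, 2/3, 1]
R4 ← R4 − (1/3)·R1: [0, -9, 1/3, 22/3, -5]
R5 ← R5 + (1/3)·R1: [0, 2, -13/3, 8/3, -1]
R6 ← R6 − (1/3)·R1: [0, -4, 4/3, 4/3, -2]
R3 ← R3 + (4/5)·R2: [0, 0, -67/15, 68/15, -11/5]
R4 ← R4 + (9/5)·R2: [0, 0, -112/15, 128/15, -16/5]
R5 ← R5 − (2/5)·R2: [0, 0, -13/5, 12/5, -7/5]
R6 ← R6 + (4/5)·R2: [0, 0, -32/15, 28/15, -6/5]
R4 ← R4 − (112/67)·R3: [0, 0, 0, 64/67, 32/67]
R5 ← R5 − (39/67)·R3: [0, 0, 0, -16/67, -8/67]
R6 ← R6 − (32/67)·R3: [0, 0, 0, -20/67, -10/67]
R5 ← R5 + (1/4)·R4: [0, 0, 0, 0, 0]
R6 ← R6 + (5/16)·R4: [0, 0, 0, 0, 0]
Echelon form has 4 nonzero rows, so rank(C) = 4.
The rank gives the maximum number of linearly independent rows: 4.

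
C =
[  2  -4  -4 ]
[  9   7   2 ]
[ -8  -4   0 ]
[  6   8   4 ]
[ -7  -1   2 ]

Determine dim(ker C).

1

Row reduce to echelon form.
R2 ← R2 − (9/2)·R1: [0, 25, 20]
R3 ← R3 + (4)·R1: [0, -20, -16]
R4 ← R4 − (3)·R1: [0, 20, 16]
R5 ← R5 + (7/2)·R1: [0, -15, -12]
R3 ← R3 + (4/5)·R2: [0, 0, 0]
R4 ← R4 − (4/5)·R2: [0, 0, 0]
R5 ← R5 + (3/5)·R2: [0, 0, 0]
2 nonzero rows, so rank(C) = 2.
C has 3 columns; by rank–nullity, nullity = 3 − 2 = 1.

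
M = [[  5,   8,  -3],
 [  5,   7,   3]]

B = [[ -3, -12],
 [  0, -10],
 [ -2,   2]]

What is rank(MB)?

First compute MB:
[[ -9, -146],
 [-21, -124]]
Now row reduce the product.
R2 ← R2 − (7/3)·R1: [0, 650/3]
2 nonzero rows, so rank(MB) = 2.

2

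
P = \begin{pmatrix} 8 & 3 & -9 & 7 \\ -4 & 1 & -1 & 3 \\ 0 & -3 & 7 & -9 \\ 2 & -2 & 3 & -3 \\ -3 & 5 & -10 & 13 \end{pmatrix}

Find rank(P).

3

Row reduce to echelon form.
R2 ← R2 + (1/2)·R1: [0, 5/2, -11/2, 13/2]
R4 ← R4 − (1/4)·R1: [0, -11/4, 21/4, -19/4]
R5 ← R5 + (3/8)·R1: [0, 49/8, -107/8, 125/8]
R3 ← R3 + (6/5)·R2: [0, 0, 2/5, -6/5]
R4 ← R4 + (11/10)·R2: [0, 0, -4/5, 12/5]
R5 ← R5 − (49/20)·R2: [0, 0, 1/10, -3/10]
R4 ← R4 + (2)·R3: [0, 0, 0, 0]
R5 ← R5 − (1/4)·R3: [0, 0, 0, 0]
Echelon form has 3 nonzero rows, so rank(P) = 3.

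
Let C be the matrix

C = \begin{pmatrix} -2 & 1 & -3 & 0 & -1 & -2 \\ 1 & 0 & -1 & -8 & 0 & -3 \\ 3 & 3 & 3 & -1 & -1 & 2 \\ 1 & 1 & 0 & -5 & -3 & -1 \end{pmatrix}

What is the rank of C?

4

Row reduce to echelon form.
R2 ← R2 + (1/2)·R1: [0, 1/2, -5/2, -8, -1/2, -4]
R3 ← R3 + (3/2)·R1: [0, 9/2, -3/2, -1, -5/2, -1]
R4 ← R4 + (1/2)·R1: [0, 3/2, -3/2, -5, -7/2, -2]
R3 ← R3 − (9)·R2: [0, 0, 21, 71, 2, 35]
R4 ← R4 − (3)·R2: [0, 0, 6, 19, -2, 10]
R4 ← R4 − (2/7)·R3: [0, 0, 0, -9/7, -18/7, 0]
Echelon form has 4 nonzero rows, so rank(C) = 4.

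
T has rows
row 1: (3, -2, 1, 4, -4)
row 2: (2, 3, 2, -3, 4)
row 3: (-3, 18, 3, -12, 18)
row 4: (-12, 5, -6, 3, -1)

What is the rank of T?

3

Row reduce to echelon form.
R2 ← R2 − (2/3)·R1: [0, 13/3, 4/3, -17/3, 20/3]
R3 ← R3 + R1: [0, 16, 4, -8, 14]
R4 ← R4 + (4)·R1: [0, -3, -2, 19, -17]
R3 ← R3 − (48/13)·R2: [0, 0, -12/13, 168/13, -138/13]
R4 ← R4 + (9/13)·R2: [0, 0, -14/13, 196/13, -161/13]
R4 ← R4 − (7/6)·R3: [0, 0, 0, 0, 0]
Echelon form has 3 nonzero rows, so rank(T) = 3.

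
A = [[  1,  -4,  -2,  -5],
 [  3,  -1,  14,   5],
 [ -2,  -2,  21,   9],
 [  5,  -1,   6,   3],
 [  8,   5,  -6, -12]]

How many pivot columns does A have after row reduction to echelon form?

Row reduce to echelon form.
R2 ← R2 − (3)·R1: [0, 11, 20, 20]
R3 ← R3 + (2)·R1: [0, -10, 17, -1]
R4 ← R4 − (5)·R1: [0, 19, 16, 28]
R5 ← R5 − (8)·R1: [0, 37, 10, 28]
R3 ← R3 + (10/11)·R2: [0, 0, 387/11, 189/11]
R4 ← R4 − (19/11)·R2: [0, 0, -204/11, -72/11]
R5 ← R5 − (37/11)·R2: [0, 0, -630/11, -432/11]
R4 ← R4 + (68/129)·R3: [0, 0, 0, 108/43]
R5 ← R5 + (70/43)·R3: [0, 0, 0, -486/43]
R5 ← R5 + (9/2)·R4: [0, 0, 0, 0]
Echelon form has 4 nonzero rows, so rank(A) = 4.
Each nonzero row contributes one pivot column: 4 pivot columns.

4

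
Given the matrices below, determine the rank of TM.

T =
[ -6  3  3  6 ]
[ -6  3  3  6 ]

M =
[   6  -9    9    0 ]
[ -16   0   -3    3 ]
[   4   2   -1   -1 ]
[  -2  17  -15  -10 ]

First compute TM:
[[-84, 162, -156, -54],
 [-84, 162, -156, -54]]
Now row reduce the product.
R2 ← R2 − R1: [0, 0, 0, 0]
1 nonzero row, so rank(TM) = 1.

1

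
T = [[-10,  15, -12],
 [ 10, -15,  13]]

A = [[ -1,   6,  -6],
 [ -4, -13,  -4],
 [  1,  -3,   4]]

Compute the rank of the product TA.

First compute TA:
[[-62, -219, -48],
 [ 63, 216,  52]]
Now row reduce the product.
R2 ← R2 + (63/62)·R1: [0, -405/62, 100/31]
2 nonzero rows, so rank(TA) = 2.

2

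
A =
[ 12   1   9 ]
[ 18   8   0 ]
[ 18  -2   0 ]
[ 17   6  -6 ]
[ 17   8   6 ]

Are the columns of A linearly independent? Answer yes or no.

Row reduce A to echelon form.
R2 ← R2 − (3/2)·R1: [0, 13/2, -27/2]
R3 ← R3 − (3/2)·R1: [0, -7/2, -27/2]
R4 ← R4 − (17/12)·R1: [0, 55/12, -75/4]
R5 ← R5 − (17/12)·R1: [0, 79/12, -27/4]
R3 ← R3 + (7/13)·R2: [0, 0, -270/13]
R4 ← R4 − (55/78)·R2: [0, 0, -120/13]
R5 ← R5 − (79/78)·R2: [0, 0, 90/13]
R4 ← R4 − (4/9)·R3: [0, 0, 0]
R5 ← R5 + (1/3)·R3: [0, 0, 0]
3 pivots among 3 columns.
Every column is a pivot column, so the columns are linearly independent.

yes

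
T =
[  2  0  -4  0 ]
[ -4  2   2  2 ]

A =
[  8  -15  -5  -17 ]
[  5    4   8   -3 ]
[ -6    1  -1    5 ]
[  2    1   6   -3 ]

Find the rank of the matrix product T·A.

2

First compute TA:
[[ 40, -34,  -6, -54],
 [-30,  72,  46,  66]]
Now row reduce the product.
R2 ← R2 + (3/4)·R1: [0, 93/2, 83/2, 51/2]
2 nonzero rows, so rank(TA) = 2.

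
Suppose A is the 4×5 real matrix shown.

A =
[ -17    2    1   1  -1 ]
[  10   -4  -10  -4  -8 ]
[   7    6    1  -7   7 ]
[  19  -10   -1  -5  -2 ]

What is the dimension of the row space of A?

4

Row reduce to echelon form.
R2 ← R2 + (10/17)·R1: [0, -48/17, -160/17, -58/17, -146/17]
R3 ← R3 + (7/17)·R1: [0, 116/17, 24/17, -112/17, 112/17]
R4 ← R4 + (19/17)·R1: [0, -132/17, 2/17, -66/17, -53/17]
R3 ← R3 + (29/12)·R2: [0, 0, -64/3, -89/6, -85/6]
R4 ← R4 − (11/4)·R2: [0, 0, 26, 11/2, 41/2]
R4 ← R4 + (39/32)·R3: [0, 0, 0, -805/64, 207/64]
Echelon form has 4 nonzero rows, so rank(A) = 4.
The row space has dimension equal to the rank: 4.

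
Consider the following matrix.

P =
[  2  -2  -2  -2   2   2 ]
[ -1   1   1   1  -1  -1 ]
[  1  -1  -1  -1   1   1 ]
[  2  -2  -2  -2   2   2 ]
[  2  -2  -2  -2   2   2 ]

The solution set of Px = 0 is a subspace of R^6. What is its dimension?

5

Row reduce to echelon form.
R2 ← R2 + (1/2)·R1: [0, 0, 0, 0, 0, 0]
R3 ← R3 − (1/2)·R1: [0, 0, 0, 0, 0, 0]
R4 ← R4 − R1: [0, 0, 0, 0, 0, 0]
R5 ← R5 − R1: [0, 0, 0, 0, 0, 0]
1 nonzero row, so rank(P) = 1.
P has 6 columns; by rank–nullity, nullity = 6 − 1 = 5.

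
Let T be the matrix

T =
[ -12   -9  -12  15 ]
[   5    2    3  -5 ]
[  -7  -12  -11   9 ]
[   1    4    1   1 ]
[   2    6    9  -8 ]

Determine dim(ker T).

Row reduce to echelon form.
R2 ← R2 + (5/12)·R1: [0, -7/4, -2, 5/4]
R3 ← R3 − (7/12)·R1: [0, -27/4, -4, 1/4]
R4 ← R4 + (1/12)·R1: [0, 13/4, 0, 9/4]
R5 ← R5 + (1/6)·R1: [0, 9/2, 7, -11/2]
R3 ← R3 − (27/7)·R2: [0, 0, 26/7, -32/7]
R4 ← R4 + (13/7)·R2: [0, 0, -26/7, 32/7]
R5 ← R5 + (18/7)·R2: [0, 0, 13/7, -16/7]
R4 ← R4 + R3: [0, 0, 0, 0]
R5 ← R5 − (1/2)·R3: [0, 0, 0, 0]
3 nonzero rows, so rank(T) = 3.
T has 4 columns; by rank–nullity, nullity = 4 − 3 = 1.

1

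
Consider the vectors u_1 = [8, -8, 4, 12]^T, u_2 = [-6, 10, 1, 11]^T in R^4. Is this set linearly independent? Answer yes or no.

yes

Form the matrix with these vectors as rows and row reduce.
R2 ← R2 + (3/4)·R1: [0, 4, 4, 20]
2 nonzero rows, so the 2 vectors span a space of dimension 2.
Since 2 = 2, the vectors are linearly independent.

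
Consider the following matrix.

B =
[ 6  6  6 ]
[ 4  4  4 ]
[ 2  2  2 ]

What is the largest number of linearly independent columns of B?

Row reduce to echelon form.
R2 ← R2 − (2/3)·R1: [0, 0, 0]
R3 ← R3 − (1/3)·R1: [0, 0, 0]
Echelon form has 1 nonzero row, so rank(B) = 1.
The rank gives the maximum number of linearly independent columns: 1.

1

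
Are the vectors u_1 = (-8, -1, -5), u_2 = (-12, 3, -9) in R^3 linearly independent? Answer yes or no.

Form the matrix with these vectors as rows and row reduce.
R2 ← R2 − (3/2)·R1: [0, 9/2, -3/2]
2 nonzero rows, so the 2 vectors span a space of dimension 2.
Since 2 = 2, the vectors are linearly independent.

yes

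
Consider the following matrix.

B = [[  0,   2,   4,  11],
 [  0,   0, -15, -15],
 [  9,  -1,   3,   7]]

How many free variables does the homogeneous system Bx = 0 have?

1

Row reduce to echelon form.
Swap R1 ↔ R3
Swap R2 ↔ R3
3 nonzero rows, so rank(B) = 3.
B has 4 columns; by rank–nullity, nullity = 4 − 3 = 1.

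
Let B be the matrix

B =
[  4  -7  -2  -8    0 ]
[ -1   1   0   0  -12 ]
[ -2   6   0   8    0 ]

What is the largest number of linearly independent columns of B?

Row reduce to echelon form.
R2 ← R2 + (1/4)·R1: [0, -3/4, -1/2, -2, -12]
R3 ← R3 + (1/2)·R1: [0, 5/2, -1, 4, 0]
R3 ← R3 + (10/3)·R2: [0, 0, -8/3, -8/3, -40]
Echelon form has 3 nonzero rows, so rank(B) = 3.
The rank gives the maximum number of linearly independent columns: 3.

3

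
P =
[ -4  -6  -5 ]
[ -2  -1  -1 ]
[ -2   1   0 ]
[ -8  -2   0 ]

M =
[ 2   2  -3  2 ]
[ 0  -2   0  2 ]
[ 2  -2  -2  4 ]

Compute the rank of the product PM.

3

First compute PM:
[[-18,  14,  22, -40],
 [ -6,   0,   8, -10],
 [ -4,  -6,   6,  -2],
 [-16, -12,  24, -20]]
Now row reduce the product.
R2 ← R2 − (1/3)·R1: [0, -14/3, 2/3, 10/3]
R3 ← R3 − (2/9)·R1: [0, -82/9, 10/9, 62/9]
R4 ← R4 − (8/9)·R1: [0, -220/9, 40/9, 140/9]
R3 ← R3 − (41/21)·R2: [0, 0, -4/21, 8/21]
R4 ← R4 − (110/21)·R2: [0, 0, 20/21, -40/21]
R4 ← R4 + (5)·R3: [0, 0, 0, 0]
3 nonzero rows, so rank(PM) = 3.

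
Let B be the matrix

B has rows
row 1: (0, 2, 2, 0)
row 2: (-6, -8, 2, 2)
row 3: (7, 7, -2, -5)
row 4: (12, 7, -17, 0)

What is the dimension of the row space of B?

3

Row reduce to echelon form.
Swap R1 ↔ R2
R3 ← R3 + (7/6)·R1: [0, -7/3, 1/3, -8/3]
R4 ← R4 + (2)·R1: [0, -9, -13, 4]
R3 ← R3 + (7/6)·R2: [0, 0, 8/3, -8/3]
R4 ← R4 + (9/2)·R2: [0, 0, -4, 4]
R4 ← R4 + (3/2)·R3: [0, 0, 0, 0]
Echelon form has 3 nonzero rows, so rank(B) = 3.
The row space has dimension equal to the rank: 3.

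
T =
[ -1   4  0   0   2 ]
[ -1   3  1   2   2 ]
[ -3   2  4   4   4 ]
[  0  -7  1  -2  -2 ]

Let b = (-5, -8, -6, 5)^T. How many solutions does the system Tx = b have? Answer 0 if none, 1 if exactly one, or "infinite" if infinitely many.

0

Row reduce the augmented matrix [T | b].
R2 ← R2 − R1: [0, -1, 1, 2, 0, -3]
R3 ← R3 − (3)·R1: [0, -10, 4, 4, -2, 9]
R3 ← R3 − (10)·R2: [0, 0, -6, -16, -2, 39]
R4 ← R4 − (7)·R2: [0, 0, -6, -16, -2, 26]
R4 ← R4 − R3: [0, 0, 0, 0, 0, -13]
The echelon form has 4 nonzero rows; the last pivot sits in the augmented column, so rank(T) = 3 but rank([T|b]) = 4.
Since the ranks differ, the system is inconsistent.
It has no solutions.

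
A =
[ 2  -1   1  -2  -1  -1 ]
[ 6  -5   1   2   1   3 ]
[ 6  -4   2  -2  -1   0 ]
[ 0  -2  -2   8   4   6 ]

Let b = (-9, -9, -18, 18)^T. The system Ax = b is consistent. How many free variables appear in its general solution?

Row reduce the augmented matrix [A | b].
R2 ← R2 − (3)·R1: [0, -2, -2, 8, 4, 6, 18]
R3 ← R3 − (3)·R1: [0, -1, -1, 4, 2, 3, 9]
R3 ← R3 − (1/2)·R2: [0, 0, 0, 0, 0, 0, 0]
R4 ← R4 − R2: [0, 0, 0, 0, 0, 0, 0]
The echelon form has 2 nonzero rows, and every pivot lies in the first 6 columns, so rank(A) = rank([A|b]) = 2.
The system is consistent.
Free variables = (unknowns) − (rank) = 6 − 2 = 4.

4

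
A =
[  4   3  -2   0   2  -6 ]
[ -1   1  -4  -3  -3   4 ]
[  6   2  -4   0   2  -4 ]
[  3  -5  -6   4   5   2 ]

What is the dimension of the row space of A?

4

Row reduce to echelon form.
R2 ← R2 + (1/4)·R1: [0, 7/4, -9/2, -3, -5/2, 5/2]
R3 ← R3 − (3/2)·R1: [0, -5/2, -1, 0, -1, 5]
R4 ← R4 − (3/4)·R1: [0, -29/4, -9/2, 4, 7/2, 13/2]
R3 ← R3 + (10/7)·R2: [0, 0, -52/7, -30/7, -32/7, 60/7]
R4 ← R4 + (29/7)·R2: [0, 0, -162/7, -59/7, -48/7, 118/7]
R4 ← R4 − (81/26)·R3: [0, 0, 0, 64/13, 96/13, -128/13]
Echelon form has 4 nonzero rows, so rank(A) = 4.
The row space has dimension equal to the rank: 4.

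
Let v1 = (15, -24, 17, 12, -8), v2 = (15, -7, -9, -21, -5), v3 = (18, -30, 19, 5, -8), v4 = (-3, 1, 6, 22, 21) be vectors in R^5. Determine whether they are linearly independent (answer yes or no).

yes

Form the matrix with these vectors as rows and row reduce.
R2 ← R2 − R1: [0, 17, -26, -33, 3]
R3 ← R3 − (6/5)·R1: [0, -6/5, -7/5, -47/5, 8/5]
R4 ← R4 + (1/5)·R1: [0, -19/5, 47/5, 122/5, 97/5]
R3 ← R3 + (6/85)·R2: [0, 0, -55/17, -997/85, 154/85]
R4 ← R4 + (19/85)·R2: [0, 0, 61/17, 1447/85, 1706/85]
R4 ← R4 + (61/55)·R3: [0, 0, 0, 1104/275, 552/25]
4 nonzero rows, so the 4 vectors span a space of dimension 4.
Since 4 = 4, the vectors are linearly independent.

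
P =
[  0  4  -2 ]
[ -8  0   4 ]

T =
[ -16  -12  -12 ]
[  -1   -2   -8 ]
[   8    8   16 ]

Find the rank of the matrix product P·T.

2

First compute PT:
[[-20, -24, -64],
 [160, 128, 160]]
Now row reduce the product.
R2 ← R2 + (8)·R1: [0, -64, -352]
2 nonzero rows, so rank(PT) = 2.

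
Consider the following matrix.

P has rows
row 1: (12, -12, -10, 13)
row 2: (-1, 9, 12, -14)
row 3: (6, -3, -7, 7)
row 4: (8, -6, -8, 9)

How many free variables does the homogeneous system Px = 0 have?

Row reduce to echelon form.
R2 ← R2 + (1/12)·R1: [0, 8, 67/6, -155/12]
R3 ← R3 − (1/2)·R1: [0, 3, -2, 1/2]
R4 ← R4 − (2/3)·R1: [0, 2, -4/3, 1/3]
R3 ← R3 − (3/8)·R2: [0, 0, -99/16, 171/32]
R4 ← R4 − (1/4)·R2: [0, 0, -33/8, 57/16]
R4 ← R4 − (2/3)·R3: [0, 0, 0, 0]
3 nonzero rows, so rank(P) = 3.
P has 4 columns; by rank–nullity, nullity = 4 − 3 = 1.

1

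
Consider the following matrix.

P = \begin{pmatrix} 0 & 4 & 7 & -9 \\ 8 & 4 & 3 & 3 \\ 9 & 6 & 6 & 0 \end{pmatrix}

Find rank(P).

Row reduce to echelon form.
Swap R1 ↔ R2
R3 ← R3 − (9/8)·R1: [0, 3/2, 21/8, -27/8]
R3 ← R3 − (3/8)·R2: [0, 0, 0, 0]
Echelon form has 2 nonzero rows, so rank(P) = 2.

2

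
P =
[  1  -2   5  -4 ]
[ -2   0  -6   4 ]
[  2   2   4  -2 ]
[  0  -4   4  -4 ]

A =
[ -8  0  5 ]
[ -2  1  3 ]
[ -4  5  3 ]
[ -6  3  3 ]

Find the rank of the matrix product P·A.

First compute PA:
[[  0,  11,   2],
 [ 16, -18, -16],
 [-24,  16,  22],
 [ 16,   4, -12]]
Now row reduce the product.
Swap R1 ↔ R2
R3 ← R3 + (3/2)·R1: [0, -11, -2]
R4 ← R4 − R1: [0, 22, 4]
R3 ← R3 + R2: [0, 0, 0]
R4 ← R4 − (2)·R2: [0, 0, 0]
2 nonzero rows, so rank(PA) = 2.

2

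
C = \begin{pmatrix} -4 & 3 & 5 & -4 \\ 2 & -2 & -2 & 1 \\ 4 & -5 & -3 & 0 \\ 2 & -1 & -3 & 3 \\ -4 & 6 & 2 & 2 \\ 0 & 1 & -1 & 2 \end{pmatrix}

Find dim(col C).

2

Row reduce to echelon form.
R2 ← R2 + (1/2)·R1: [0, -1/2, 1/2, -1]
R3 ← R3 + R1: [0, -2, 2, -4]
R4 ← R4 + (1/2)·R1: [0, 1/2, -1/2, 1]
R5 ← R5 − R1: [0, 3, -3, 6]
R3 ← R3 − (4)·R2: [0, 0, 0, 0]
R4 ← R4 + R2: [0, 0, 0, 0]
R5 ← R5 + (6)·R2: [0, 0, 0, 0]
R6 ← R6 + (2)·R2: [0, 0, 0, 0]
Echelon form has 2 nonzero rows, so rank(C) = 2.
The column space has dimension equal to the rank: 2.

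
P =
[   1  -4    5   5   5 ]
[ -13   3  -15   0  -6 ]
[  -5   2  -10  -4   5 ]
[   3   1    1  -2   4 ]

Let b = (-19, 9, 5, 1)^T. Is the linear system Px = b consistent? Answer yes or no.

yes

Row reduce the augmented matrix [P | b].
R2 ← R2 + (13)·R1: [0, -49, 50, 65, 59, -238]
R3 ← R3 + (5)·R1: [0, -18, 15, 21, 30, -90]
R4 ← R4 − (3)·R1: [0, 13, -14, -17, -11, 58]
R3 ← R3 − (18/49)·R2: [0, 0, -165/49, -141/49, 408/49, -18/7]
R4 ← R4 + (13/49)·R2: [0, 0, -36/49, 12/49, 228/49, -36/7]
R4 ← R4 − (12/55)·R3: [0, 0, 0, 48/55, 156/55, -252/55]
The echelon form has 4 nonzero rows, and every pivot lies in the first 5 columns, so rank(P) = rank([P|b]) = 4.
The system is consistent.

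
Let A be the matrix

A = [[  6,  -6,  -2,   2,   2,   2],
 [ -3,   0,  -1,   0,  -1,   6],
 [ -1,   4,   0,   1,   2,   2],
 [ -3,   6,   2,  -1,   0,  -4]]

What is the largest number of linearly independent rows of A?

Row reduce to echelon form.
R2 ← R2 + (1/2)·R1: [0, -3, -2, 1, 0, 7]
R3 ← R3 + (1/6)·R1: [0, 3, -1/3, 4/3, 7/3, 7/3]
R4 ← R4 + (1/2)·R1: [0, 3, 1, 0, 1, -3]
R3 ← R3 + R2: [0, 0, -7/3, 7/3, 7/3, 28/3]
R4 ← R4 + R2: [0, 0, -1, 1, 1, 4]
R4 ← R4 − (3/7)·R3: [0, 0, 0, 0, 0, 0]
Echelon form has 3 nonzero rows, so rank(A) = 3.
The rank gives the maximum number of linearly independent rows: 3.

3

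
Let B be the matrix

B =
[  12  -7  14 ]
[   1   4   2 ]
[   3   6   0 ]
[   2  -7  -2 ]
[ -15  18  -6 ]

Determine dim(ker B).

0

Row reduce to echelon form.
R2 ← R2 − (1/12)·R1: [0, 55/12, 5/6]
R3 ← R3 − (1/4)·R1: [0, 31/4, -7/2]
R4 ← R4 − (1/6)·R1: [0, -35/6, -13/3]
R5 ← R5 + (5/4)·R1: [0, 37/4, 23/2]
R3 ← R3 − (93/55)·R2: [0, 0, -54/11]
R4 ← R4 + (14/11)·R2: [0, 0, -36/11]
R5 ← R5 − (111/55)·R2: [0, 0, 108/11]
R4 ← R4 − (2/3)·R3: [0, 0, 0]
R5 ← R5 + (2)·R3: [0, 0, 0]
3 nonzero rows, so rank(B) = 3.
B has 3 columns; by rank–nullity, nullity = 3 − 3 = 0.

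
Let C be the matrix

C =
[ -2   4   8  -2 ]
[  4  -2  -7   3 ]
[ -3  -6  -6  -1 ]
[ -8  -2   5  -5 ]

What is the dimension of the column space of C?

2

Row reduce to echelon form.
R2 ← R2 + (2)·R1: [0, 6, 9, -1]
R3 ← R3 − (3/2)·R1: [0, -12, -18, 2]
R4 ← R4 − (4)·R1: [0, -18, -27, 3]
R3 ← R3 + (2)·R2: [0, 0, 0, 0]
R4 ← R4 + (3)·R2: [0, 0, 0, 0]
Echelon form has 2 nonzero rows, so rank(C) = 2.
The column space has dimension equal to the rank: 2.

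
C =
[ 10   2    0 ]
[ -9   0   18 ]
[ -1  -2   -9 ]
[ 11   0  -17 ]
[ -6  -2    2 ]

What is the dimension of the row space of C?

Row reduce to echelon form.
R2 ← R2 + (9/10)·R1: [0, 9/5, 18]
R3 ← R3 + (1/10)·R1: [0, -9/5, -9]
R4 ← R4 − (11/10)·R1: [0, -11/5, -17]
R5 ← R5 + (3/5)·R1: [0, -4/5, 2]
R3 ← R3 + R2: [0, 0, 9]
R4 ← R4 + (11/9)·R2: [0, 0, 5]
R5 ← R5 + (4/9)·R2: [0, 0, 10]
R4 ← R4 − (5/9)·R3: [0, 0, 0]
R5 ← R5 − (10/9)·R3: [0, 0, 0]
Echelon form has 3 nonzero rows, so rank(C) = 3.
The row space has dimension equal to the rank: 3.

3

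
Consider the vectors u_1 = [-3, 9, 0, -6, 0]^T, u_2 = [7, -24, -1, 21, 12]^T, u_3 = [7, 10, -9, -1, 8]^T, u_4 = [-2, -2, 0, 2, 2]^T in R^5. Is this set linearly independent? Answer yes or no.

Form the matrix with these vectors as rows and row reduce.
R2 ← R2 + (7/3)·R1: [0, -3, -1, 7, 12]
R3 ← R3 + (7/3)·R1: [0, 31, -9, -15, 8]
R4 ← R4 − (2/3)·R1: [0, -8, 0, 6, 2]
R3 ← R3 + (31/3)·R2: [0, 0, -58/3, 172/3, 132]
R4 ← R4 − (8/3)·R2: [0, 0, 8/3, -38/3, -30]
R4 ← R4 + (4/29)·R3: [0, 0, 0, -138/29, -342/29]
4 nonzero rows, so the 4 vectors span a space of dimension 4.
Since 4 = 4, the vectors are linearly independent.

yes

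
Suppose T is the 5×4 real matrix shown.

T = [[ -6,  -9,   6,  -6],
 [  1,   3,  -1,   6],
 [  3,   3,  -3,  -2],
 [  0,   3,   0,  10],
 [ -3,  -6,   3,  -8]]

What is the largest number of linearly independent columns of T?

Row reduce to echelon form.
R2 ← R2 + (1/6)·R1: [0, 3/2, 0, 5]
R3 ← R3 + (1/2)·R1: [0, -3/2, 0, -5]
R5 ← R5 − (1/2)·R1: [0, -3/2, 0, -5]
R3 ← R3 + R2: [0, 0, 0, 0]
R4 ← R4 − (2)·R2: [0, 0, 0, 0]
R5 ← R5 + R2: [0, 0, 0, 0]
Echelon form has 2 nonzero rows, so rank(T) = 2.
The rank gives the maximum number of linearly independent columns: 2.

2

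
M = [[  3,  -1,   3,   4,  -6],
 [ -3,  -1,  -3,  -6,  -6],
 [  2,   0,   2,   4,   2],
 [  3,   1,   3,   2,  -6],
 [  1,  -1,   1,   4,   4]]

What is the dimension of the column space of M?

Row reduce to echelon form.
R2 ← R2 + R1: [0, -2, 0, -2, -12]
R3 ← R3 − (2/3)·R1: [0, 2/3, 0, 4/3, 6]
R4 ← R4 − R1: [0, 2, 0, -2, 0]
R5 ← R5 − (1/3)·R1: [0, -2/3, 0, 8/3, 6]
R3 ← R3 + (1/3)·R2: [0, 0, 0, 2/3, 2]
R4 ← R4 + R2: [0, 0, 0, -4, -12]
R5 ← R5 − (1/3)·R2: [0, 0, 0, 10/3, 10]
R4 ← R4 + (6)·R3: [0, 0, 0, 0, 0]
R5 ← R5 − (5)·R3: [0, 0, 0, 0, 0]
Echelon form has 3 nonzero rows, so rank(M) = 3.
The column space has dimension equal to the rank: 3.

3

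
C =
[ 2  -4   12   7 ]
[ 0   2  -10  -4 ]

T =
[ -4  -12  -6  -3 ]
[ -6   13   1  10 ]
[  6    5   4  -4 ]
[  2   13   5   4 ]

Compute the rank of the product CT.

First compute CT:
[[102,  75,  67, -66],
 [-80, -76, -58,  44]]
Now row reduce the product.
R2 ← R2 + (40/51)·R1: [0, -292/17, -278/51, -132/17]
2 nonzero rows, so rank(CT) = 2.

2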